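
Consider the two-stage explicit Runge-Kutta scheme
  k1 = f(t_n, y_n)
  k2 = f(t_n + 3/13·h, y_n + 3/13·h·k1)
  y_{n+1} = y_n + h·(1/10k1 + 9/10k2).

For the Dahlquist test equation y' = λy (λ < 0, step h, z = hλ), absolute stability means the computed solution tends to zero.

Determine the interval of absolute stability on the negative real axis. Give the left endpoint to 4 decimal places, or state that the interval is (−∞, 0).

On y'=λy, z=hλ:
  k1=λy_n ⇒ h·k1=z·y_n;  k2=λ(1+3/13z)y_n ⇒ h·k2=z(1+3/13z)y_n
  y_{n+1}/y_n = 1 + 1/10z + 9/10z(1+3/13z) = 1 + z + 27/130z²
  Hence R(z) = 1 + z + 27/130z².

Need |R(x)|<1, x<0.
x=-1.35: |R|=0.0285
R=1: x+27/130x²=0 ⇒ x=−130/27=-4.8148; min R=1−1/(4·27/130)=-0.2037>−1
Confirm numerically:
  x=-4.584: |R|=0.78025 <1
  x=-3.234: |R|=0.06180 <1
  x=-2.379: |R|=0.20354 <1
  x=-5.102: |R|=1.30431 >1
  x=-4.951: |R|=1.14004 >1
So |R|<1 on (-4.8148, 0).

(-4.8148, 0).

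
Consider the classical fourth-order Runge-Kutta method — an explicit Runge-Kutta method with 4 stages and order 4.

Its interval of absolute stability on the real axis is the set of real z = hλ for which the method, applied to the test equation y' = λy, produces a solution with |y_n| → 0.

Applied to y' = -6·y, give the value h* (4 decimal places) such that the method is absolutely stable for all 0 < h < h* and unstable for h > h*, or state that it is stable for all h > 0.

(-2.7853,0); λ=-6 ⇒ h* = 0.4642.

With y'=λy (z=hλ):
  order 4, 4-stage ⇒ R(z)=1+z+z^2/2+z^3/6+z^4/24
  (e.g. R(-1.08)=0.34994, |R|=0.34994)

Boundary: |R(x)|=1, x<0.
x=-1.08: |R|=0.3499
|R(-2.89)|=1.1697 |R(-2.35)|=0.5190 |R(-2.09)|=0.3675
Bisect:
  x_lo=-3.6196 |R|=3.1796  x_hi=-0.1219 |R|=0.8852
  mid=-1.87076 |R|=0.29826 →hi
  mid=-2.74519 |R|=0.94119 →hi
  mid=-3.18240 |R|=1.78345 →lo
  mid=-2.96379 |R|=1.30421 →lo
  mid=-2.85449 |R|=1.10944 →lo
  mid=-2.79984 |R|=1.02215 →lo
  mid=-2.77251 |R|=0.98090 →hi
  mid=-2.78617 |R|=1.00133 →lo
  mid=-2.77934 |R|=0.99107 →hi
  ...
  [-2.78532,-2.78511] ⇒ x*=-2.7853
Stable set (-2.7853, 0).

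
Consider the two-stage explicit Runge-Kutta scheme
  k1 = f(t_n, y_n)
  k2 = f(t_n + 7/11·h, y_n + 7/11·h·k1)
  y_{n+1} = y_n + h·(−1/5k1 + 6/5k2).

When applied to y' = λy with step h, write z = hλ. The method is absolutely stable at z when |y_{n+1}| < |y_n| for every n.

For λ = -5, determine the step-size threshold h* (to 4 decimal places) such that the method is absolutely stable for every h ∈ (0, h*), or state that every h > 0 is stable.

(-1.3095,0); λ=-5 ⇒ h* = (55/42)/5 = 0.2619.

On y'=λy, z=hλ:
  k1=λy_n ⇒ h·k1=z·y_n;  k2=λ(1+7/11z)y_n ⇒ h·k2=z(1+7/11z)y_n
  y_{n+1}/y_n = 1 − 1/5z + 6/5z(1+7/11z) = 1 + z + 42/55z²
  R(z) = 1 + z + 42/55z².

Need |R(x)|<1, x<0.
x=-1.39: |R|=1.0854
R=1: x+42/55x²=0 ⇒ x=−55/42=-1.3095; min R=1−1/(4·42/55)=0.6726>−1
Confirm numerically:
  x=-1.161: |R|=0.86832 <1
  x=-1.114: |R|=0.83367 <1
  x=-0.708: |R|=0.67478 <1
  x=-0.604: |R|=0.67459 <1
  x=-1.724: |R|=1.54566 >1
  x=-1.543: |R|=1.27510 >1
Stable set (-1.3095, 0).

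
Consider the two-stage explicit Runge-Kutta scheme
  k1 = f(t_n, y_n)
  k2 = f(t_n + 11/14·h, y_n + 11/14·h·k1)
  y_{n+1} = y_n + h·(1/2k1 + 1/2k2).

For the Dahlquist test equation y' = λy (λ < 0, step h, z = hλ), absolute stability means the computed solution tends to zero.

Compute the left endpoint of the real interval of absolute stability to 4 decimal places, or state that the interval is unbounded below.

left endpoint -2.5455.

With y'=λy (z=hλ):
  k1=λy_n ⇒ h·k1=z·y_n;  k2=λ(1+11/14z)y_n ⇒ h·k2=z(1+11/14z)y_n
  y_{n+1}/y_n = 1 + 1/2z + 1/2z(1+11/14z) = 1 + z + 11/28z²
  Hence R(z) = 1 + z + 11/28z².

Need |R(x)|<1, x<0.
x=-1.15: |R|=0.3696
R=1: x+11/28x²=0 ⇒ x=−28/11=-2.5455; min R=1−1/(4·11/28)=0.3636>−1
Confirm numerically:
  x=-2.358: |R|=0.82635 <1
  x=-2.048: |R|=0.59976 <1
  x=-1.921: |R|=0.52874 <1
  x=-3.109: |R|=1.68831 >1
  x=-2.872: |R|=1.36844 >1
So |R|<1 on (-2.5455, 0).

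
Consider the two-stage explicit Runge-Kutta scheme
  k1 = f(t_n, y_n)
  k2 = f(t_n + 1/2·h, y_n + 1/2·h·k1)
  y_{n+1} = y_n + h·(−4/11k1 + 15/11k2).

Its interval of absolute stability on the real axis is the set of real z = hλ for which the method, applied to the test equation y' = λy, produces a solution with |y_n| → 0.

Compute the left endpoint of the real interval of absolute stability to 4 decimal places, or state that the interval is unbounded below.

left endpoint -1.4667.

Set f=λy, z=hλ:
  k1=λy_n ⇒ h·k1=z·y_n;  k2=λ(1+1/2z)y_n ⇒ h·k2=z(1+1/2z)y_n
  y_{n+1}/y_n = 1 − 4/11z + 15/11z(1+1/2z) = 1 + z + 15/22z²
  Hence R(z) = 1 + z + 15/22z².

Boundary: |R(x)|=1, x<0.
x=-1.67: |R|=1.2315
R=1: x+15/22x²=0 ⇒ x=−22/15=-1.4667; min R=1−1/(4·15/22)=0.6333>−1
Confirm numerically:
  x=-0.959: |R|=0.66806 <1
  x=-0.896: |R|=0.65137 <1
  x=-0.588: |R|=0.64773 <1
  x=-1.951: |R|=1.64427 >1
  x=-1.527: |R|=1.06282 >1
Interval (-1.4667, 0).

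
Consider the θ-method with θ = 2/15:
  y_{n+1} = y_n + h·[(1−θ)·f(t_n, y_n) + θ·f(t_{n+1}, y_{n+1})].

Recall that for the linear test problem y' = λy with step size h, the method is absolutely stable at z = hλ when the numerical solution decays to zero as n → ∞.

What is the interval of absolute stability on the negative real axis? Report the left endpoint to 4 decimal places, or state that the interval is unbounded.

Set f=λy, z=hλ:
  y_{n+1} = y_n + z·[13/15·y_n + 2/15·y_{n+1}] ⇒ (1 − 2/15z)y_{n+1} = (1 + 13/15z)y_n
  R(z) = (1 + 13/15z)/(1 − 2/15z).

Solve |R(x)|<1 on ℝ⁻.
x=-0.38: |R|=0.6383
R=−1: 1+13/15x = −1+2/15x ⇒ -11/15x=2 ⇒ x=2/(-11/15)=-2.7273
Confirm numerically:
  x=-2.471: |R|=0.85864 <1
  x=-1.536: |R|=0.27490 <1
  x=-1.535: |R|=0.27421 <1
  x=-1.333: |R|=0.13184 <1
  x=-3.241: |R|=1.26306 >1
  x=-3.197: |R|=1.24152 >1
  x=-2.815: |R|=1.04678 >1
Stable set (-2.7273, 0).

z∈(-2.7273,0).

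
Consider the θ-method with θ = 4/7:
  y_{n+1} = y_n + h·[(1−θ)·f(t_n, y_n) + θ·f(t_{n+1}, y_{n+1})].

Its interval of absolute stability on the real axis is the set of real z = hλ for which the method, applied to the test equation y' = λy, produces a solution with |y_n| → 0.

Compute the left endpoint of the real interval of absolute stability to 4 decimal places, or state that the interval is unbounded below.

On y'=λy, z=hλ:
  y_{n+1} = y_n + z·[3/7·y_n + 4/7·y_{n+1}] ⇒ (1 − 4/7z)y_{n+1} = (1 + 3/7z)y_n
  Hence R(z) = (1 + 3/7z)/(1 − 4/7z).

Find x<0 with |R(x)|<1.
x=-0.82: |R|=0.4416
x=-2: |R|=0.0667
x=-10: |R|=0.4894
x=-100: |R|=0.7199
θ=4/7≥1/2 ⇒ |1+3/7x|<|1−4/7x| ∀x<0 ⇒ stable on all of ℝ⁻.

(−∞, 0) — no finite endpoint.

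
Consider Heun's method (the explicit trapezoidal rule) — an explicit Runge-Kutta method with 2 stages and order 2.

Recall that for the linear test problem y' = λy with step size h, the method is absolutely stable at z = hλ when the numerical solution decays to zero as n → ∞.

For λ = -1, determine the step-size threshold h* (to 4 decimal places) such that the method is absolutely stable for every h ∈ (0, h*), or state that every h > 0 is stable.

(-2.0000,0); λ=-1 ⇒ h* = 2.0000.

With y'=λy (z=hλ):
  order 2, 2-stage ⇒ R(z)=1+z+z^2/2
  (e.g. R(-1.44)=0.59680, |R|=0.59680)

Boundary: |R(x)|=1, x<0.
x=-1.44: |R|=0.5968
|R(-2.35)|=1.4113 |R(-1.41)|=0.5840 |R(-0.71)|=0.5421
Bisect:
  x_lo=-2.4645 |R|=1.5723  x_hi=-0.2011 |R|=0.8192
  mid=-1.33276 |R|=0.55537 →hi
  mid=-1.89861 |R|=0.90375 →hi
  mid=-2.18154 |R|=1.19802 →lo
  mid=-2.04008 |R|=1.04088 →lo
  mid=-1.96934 |R|=0.96981 →hi
  mid=-2.00471 |R|=1.00472 →lo
  mid=-1.98703 |R|=0.98711 →hi
  mid=-1.99587 |R|=0.99588 →hi
  ...
  [-2.00001,-1.99988] ⇒ x*=-2.0000
Interval (-2.0000, 0).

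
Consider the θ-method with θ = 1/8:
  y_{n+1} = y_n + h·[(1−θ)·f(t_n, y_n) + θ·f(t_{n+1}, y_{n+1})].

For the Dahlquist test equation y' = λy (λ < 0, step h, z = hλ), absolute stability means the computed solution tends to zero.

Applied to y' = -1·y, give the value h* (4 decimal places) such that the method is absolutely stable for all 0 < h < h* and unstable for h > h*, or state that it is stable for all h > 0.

(-2.6667,0); λ=-1 ⇒ h* = (8/3)/1 = 2.6667.

Set f=λy, z=hλ:
  y_{n+1} = y_n + z·[7/8·y_n + 1/8·y_{n+1}] ⇒ (1 − 1/8z)y_{n+1} = (1 + 7/8z)y_n
  so R(z) = (1 + 7/8z)/(1 − 1/8z).

Need |R(x)|<1, x<0.
x=-1.31: |R|=0.1257
R=−1: 1+7/8x = −1+1/8x ⇒ -3/4x=2 ⇒ x=2/(-3/4)=-2.6667
Confirm numerically:
  x=-2.638: |R|=0.98383 <1
  x=-2.632: |R|=0.98044 <1
  x=-2.158: |R|=0.69955 <1
  x=-1.774: |R|=0.45202 <1
  x=-2.936: |R|=1.14777 >1
  x=-2.856: |R|=1.10464 >1
  x=-2.831: |R|=1.09103 >1
Stable set (-2.6667, 0).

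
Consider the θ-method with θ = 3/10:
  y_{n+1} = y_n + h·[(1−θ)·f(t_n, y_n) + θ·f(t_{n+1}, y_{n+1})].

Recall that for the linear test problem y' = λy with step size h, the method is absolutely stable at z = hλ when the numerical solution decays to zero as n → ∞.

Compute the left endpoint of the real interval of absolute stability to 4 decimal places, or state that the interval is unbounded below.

z* = -5.0000.

Set f=λy, z=hλ:
  y_{n+1} = y_n + z·[7/10·y_n + 3/10·y_{n+1}] ⇒ (1 − 3/10z)y_{n+1} = (1 + 7/10z)y_n
  Hence R(z) = (1 + 7/10z)/(1 − 3/10z).

Find x<0 with |R(x)|<1.
x=-1.44: |R|=0.0056
R=−1: 1+7/10x = −1+3/10x ⇒ -2/5x=2 ⇒ x=2/(-2/5)=-5.0000
Confirm numerically:
  x=-4.943: |R|=0.99082 <1
  x=-4.858: |R|=0.97689 <1
  x=-2.842: |R|=0.53406 <1
  x=-5.538: |R|=1.08086 >1
  x=-5.237: |R|=1.03687 >1
  x=-5.196: |R|=1.03064 >1
Interval (-5.0000, 0).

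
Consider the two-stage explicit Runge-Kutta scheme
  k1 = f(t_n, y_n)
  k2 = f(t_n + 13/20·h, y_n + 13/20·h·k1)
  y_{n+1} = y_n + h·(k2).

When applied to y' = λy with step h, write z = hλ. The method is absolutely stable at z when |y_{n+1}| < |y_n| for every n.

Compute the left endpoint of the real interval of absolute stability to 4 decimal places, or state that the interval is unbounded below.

left endpoint -1.5385.

With y'=λy (z=hλ):
  k1=λy_n ⇒ h·k1=z·y_n;  k2=λ(1+13/20z)y_n ⇒ h·k2=z(1+13/20z)y_n
  y_{n+1}/y_n = 1 + z(1+13/20z) = 1 + z + 13/20z²
  Hence R(z) = 1 + z + 13/20z².

Boundary: |R(x)|=1, x<0.
x=-1.53: |R|=0.9916
R=1: x+13/20x²=0 ⇒ x=−20/13=-1.5385; min R=1−1/(4·13/20)=0.6154>−1
Confirm numerically:
  x=-1.512: |R|=0.97399 <1
  x=-1.220: |R|=0.74746 <1
  x=-1.014: |R|=0.65433 <1
  x=-1.941: |R|=1.50786 >1
  x=-1.566: |R|=1.02803 >1
Stable set (-1.5385, 0).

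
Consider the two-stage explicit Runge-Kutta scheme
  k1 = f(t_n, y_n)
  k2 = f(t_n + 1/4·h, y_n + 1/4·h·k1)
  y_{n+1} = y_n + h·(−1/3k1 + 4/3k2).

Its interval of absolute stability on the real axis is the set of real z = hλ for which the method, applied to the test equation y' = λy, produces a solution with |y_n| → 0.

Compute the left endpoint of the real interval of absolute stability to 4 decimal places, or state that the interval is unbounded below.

Set f=λy, z=hλ:
  k1=λy_n ⇒ h·k1=z·y_n;  k2=λ(1+1/4z)y_n ⇒ h·k2=z(1+1/4z)y_n
  y_{n+1}/y_n = 1 − 1/3z + 4/3z(1+1/4z) = 1 + z + 1/3z²
  Hence R(z) = 1 + z + 1/3z².

Boundary: |R(x)|=1, x<0.
x=-1.02: |R|=0.3268
R=1: x+1/3x²=0 ⇒ x=−3=-3.0000; min R=1−1/(4·1/3)=0.2500>−1
Confirm numerically:
  x=-2.715: |R|=0.74207 <1
  x=-2.645: |R|=0.68701 <1
  x=-1.912: |R|=0.30658 <1
  x=-1.616: |R|=0.25449 <1
  x=-3.566: |R|=1.67279 >1
  x=-3.351: |R|=1.39207 >1
  x=-3.307: |R|=1.33842 >1
So |R|<1 on (-3.0000, 0).

z* = -3.0000.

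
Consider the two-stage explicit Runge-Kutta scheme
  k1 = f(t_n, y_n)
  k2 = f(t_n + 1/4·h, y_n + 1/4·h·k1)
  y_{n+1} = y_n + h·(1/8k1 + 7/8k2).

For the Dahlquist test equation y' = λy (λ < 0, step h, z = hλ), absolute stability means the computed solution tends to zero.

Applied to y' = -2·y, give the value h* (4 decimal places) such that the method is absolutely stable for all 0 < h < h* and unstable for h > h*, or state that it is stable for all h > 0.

Test eqn y'=λy, z=hλ:
  k1=λy_n ⇒ h·k1=z·y_n;  k2=λ(1+1/4z)y_n ⇒ h·k2=z(1+1/4z)y_n
  y_{n+1}/y_n = 1 + 1/8z + 7/8z(1+1/4z) = 1 + z + 7/32z²
  so R(z) = 1 + z + 7/32z².

Boundary: |R(x)|=1, x<0.
x=-1.35: |R|=0.0487
R=1: x+7/32x²=0 ⇒ x=−32/7=-4.5714; min R=1−1/(4·7/32)=-0.1429>−1
Confirm numerically:
  x=-4.292: |R|=0.73765 <1
  x=-3.737: |R|=0.31788 <1
  x=-3.519: |R|=0.18986 <1
  x=-4.943: |R|=1.40177 >1
  x=-4.627: |R|=1.05625 >1
Interval (-4.5714, 0).

(-4.5714,0); λ=-2 ⇒ h* = (32/7)/2 = 2.2857.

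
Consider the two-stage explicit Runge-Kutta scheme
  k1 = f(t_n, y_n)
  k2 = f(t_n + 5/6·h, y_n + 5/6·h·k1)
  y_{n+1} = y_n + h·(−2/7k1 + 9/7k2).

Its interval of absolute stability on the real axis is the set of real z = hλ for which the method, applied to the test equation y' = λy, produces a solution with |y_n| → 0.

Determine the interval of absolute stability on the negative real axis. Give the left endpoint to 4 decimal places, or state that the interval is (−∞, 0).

(-0.9333, 0).

With y'=λy (z=hλ):
  k1=λy_n ⇒ h·k1=z·y_n;  k2=λ(1+5/6z)y_n ⇒ h·k2=z(1+5/6z)y_n
  y_{n+1}/y_n = 1 − 2/7z + 9/7z(1+5/6z) = 1 + z + 15/14z²
  so R(z) = 1 + z + 15/14z².

Find x<0 with |R(x)|<1.
x=-0.98: |R|=1.0490
R=1: x+15/14x²=0 ⇒ x=−14/15=-0.9333; min R=1−1/(4·15/14)=0.7667>−1
Confirm numerically:
  x=-0.905: |R|=0.97253 <1
  x=-0.660: |R|=0.80671 <1
  x=-0.449: |R|=0.76700 <1
  x=-1.474: |R|=1.85387 >1
  x=-1.418: |R|=1.73635 >1
  x=-1.207: |R|=1.35391 >1
So |R|<1 on (-0.9333, 0).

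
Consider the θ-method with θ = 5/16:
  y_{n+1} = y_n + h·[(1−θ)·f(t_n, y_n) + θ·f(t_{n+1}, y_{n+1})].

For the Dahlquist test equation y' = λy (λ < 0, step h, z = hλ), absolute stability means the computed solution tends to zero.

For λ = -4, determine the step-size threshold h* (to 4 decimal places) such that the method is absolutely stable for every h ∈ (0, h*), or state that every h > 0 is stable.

(-5.3333,0); λ=-4 ⇒ h* = (16/3)/4 = 1.3333.

With y'=λy (z=hλ):
  y_{n+1} = y_n + z·[11/16·y_n + 5/16·y_{n+1}] ⇒ (1 − 5/16z)y_{n+1} = (1 + 11/16z)y_n
  R(z) = (1 + 11/16z)/(1 − 5/16z).

Boundary: |R(x)|=1, x<0.
x=-0.74: |R|=0.3990
R=−1: 1+11/16x = −1+5/16x ⇒ -3/8x=2 ⇒ x=2/(-3/8)=-5.3333
Confirm numerically:
  x=-4.499: |R|=0.86996 <1
  x=-4.481: |R|=0.86684 <1
  x=-4.218: |R|=0.81957 <1
  x=-3.961: |R|=0.77003 <1
  x=-5.774: |R|=1.05893 >1
  x=-5.675: |R|=1.04620 >1
Stable set (-5.3333, 0).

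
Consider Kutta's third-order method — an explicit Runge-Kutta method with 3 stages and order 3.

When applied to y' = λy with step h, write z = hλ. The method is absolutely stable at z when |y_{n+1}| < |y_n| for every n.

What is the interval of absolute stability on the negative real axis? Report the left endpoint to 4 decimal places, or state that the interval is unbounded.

z∈(-2.5127,0).

Set f=λy, z=hλ:
  order 3, 3-stage ⇒ R(z)=1+z+z^2/2+z^3/6
  (e.g. R(-0.98)=0.34333, |R|=0.34333)

Find x<0 with |R(x)|<1.
x=-0.98: |R|=0.3433
|R(-2.38)|=0.7947 |R(-2.1)|=0.4385 |R(-1.68)|=0.0591
Bisect:
  x_lo=-3.2676 |R|=2.7439  x_hi=-0.1834 |R|=0.8324
  mid=-1.72551 |R|=0.09307 →hi
  mid=-2.49657 |R|=0.97361 →hi
  mid=-2.88210 |R|=1.71889 →lo
  mid=-2.68934 |R|=1.31486 →lo
  mid=-2.59296 |R|=1.13683 →lo
  mid=-2.54476 |R|=1.05343 →lo
  mid=-2.52067 |R|=1.01307 →lo
  mid=-2.50862 |R|=0.99323 →hi
  mid=-2.51464 |R|=1.00312 →lo
  ...
  [-2.51276,-2.51257] ⇒ x*=-2.5127
So |R|<1 on (-2.5127, 0).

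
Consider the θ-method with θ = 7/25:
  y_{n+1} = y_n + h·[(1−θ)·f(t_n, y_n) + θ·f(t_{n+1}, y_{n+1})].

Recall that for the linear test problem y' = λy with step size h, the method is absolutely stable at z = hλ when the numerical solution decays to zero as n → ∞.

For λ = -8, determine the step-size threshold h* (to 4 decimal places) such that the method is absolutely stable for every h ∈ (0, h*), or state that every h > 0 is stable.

(-4.5455,0); λ=-8 ⇒ h* = (50/11)/8 = 0.5682.

With y'=λy (z=hλ):
  y_{n+1} = y_n + z·[18/25·y_n + 7/25·y_{n+1}] ⇒ (1 − 7/25z)y_{n+1} = (1 + 18/25z)y_n
  so R(z) = (1 + 18/25z)/(1 − 7/25z).

Find x<0 with |R(x)|<1.
x=-1.22: |R|=0.0906
R=−1: 1+18/25x = −1+7/25x ⇒ -11/25x=2 ⇒ x=2/(-11/25)=-4.5455
Confirm numerically:
  x=-4.362: |R|=0.96366 <1
  x=-3.487: |R|=0.76435 <1
  x=-3.422: |R|=0.74756 <1
  x=-1.908: |R|=0.24361 <1
  x=-5.145: |R|=1.10809 >1
  x=-4.802: |R|=1.04815 >1
Stable set (-4.5455, 0).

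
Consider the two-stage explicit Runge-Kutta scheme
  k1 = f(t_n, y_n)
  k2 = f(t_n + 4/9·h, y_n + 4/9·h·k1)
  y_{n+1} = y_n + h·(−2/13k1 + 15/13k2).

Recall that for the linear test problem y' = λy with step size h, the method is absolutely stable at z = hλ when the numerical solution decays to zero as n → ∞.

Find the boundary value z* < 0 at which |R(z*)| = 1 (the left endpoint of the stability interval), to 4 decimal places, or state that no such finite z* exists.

left endpoint -1.9500.

Test eqn y'=λy, z=hλ:
  k1=λy_n ⇒ h·k1=z·y_n;  k2=λ(1+4/9z)y_n ⇒ h·k2=z(1+4/9z)y_n
  y_{n+1}/y_n = 1 − 2/13z + 15/13z(1+4/9z) = 1 + z + 20/39z²
  Hence R(z) = 1 + z + 20/39z².

Boundary: |R(x)|=1, x<0.
x=-1.45: |R|=0.6282
R=1: x+20/39x²=0 ⇒ x=−39/20=-1.9500; min R=1−1/(4·20/39)=0.5125>−1
Confirm numerically:
  x=-1.435: |R|=0.62101 <1
  x=-1.289: |R|=0.56306 <1
  x=-1.120: |R|=0.52328 <1
  x=-1.032: |R|=0.51417 <1
  x=-2.493: |R|=1.69420 >1
  x=-2.191: |R|=1.27079 >1
So |R|<1 on (-1.9500, 0).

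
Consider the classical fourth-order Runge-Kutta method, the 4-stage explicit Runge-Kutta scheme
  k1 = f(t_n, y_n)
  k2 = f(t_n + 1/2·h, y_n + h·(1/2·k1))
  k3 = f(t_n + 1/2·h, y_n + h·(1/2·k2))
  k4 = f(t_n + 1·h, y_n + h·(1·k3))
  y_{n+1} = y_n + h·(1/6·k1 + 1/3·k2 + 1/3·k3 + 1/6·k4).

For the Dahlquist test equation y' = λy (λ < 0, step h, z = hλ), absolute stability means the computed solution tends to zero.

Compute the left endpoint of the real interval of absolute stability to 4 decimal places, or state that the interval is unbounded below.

With y'=λy (z=hλ):
  order 4, 4-stage ⇒ R(z)=1+z+z^2/2+z^3/6+z^4/24
  (e.g. R(-0.99)=0.37836, |R|=0.37836)

Solve |R(x)|<1 on ℝ⁻.
x=-0.99: |R|=0.3784
|R(-2.59)|=0.7433 |R(-1.88)|=0.3003 |R(-0.8)|=0.4517
Bisect:
  x_lo=-3.1708 |R|=1.7547  x_hi=-0.3202 |R|=0.7261
  mid=-1.74546 |R|=0.27831 →hi
  mid=-2.45812 |R|=0.60883 →hi
  mid=-2.81444 |R|=1.04485 →lo
  mid=-2.63628 |R|=0.79762 →hi
  mid=-2.72536 |R|=0.91334 →hi
  mid=-2.76990 |R|=0.97704 →hi
  mid=-2.79217 |R|=1.01042 →lo
  mid=-2.78104 |R|=0.99360 →hi
  ...
  [-2.78539,-2.78521] ⇒ x*=-2.7853
Interval (-2.7853, 0).

left endpoint -2.7853.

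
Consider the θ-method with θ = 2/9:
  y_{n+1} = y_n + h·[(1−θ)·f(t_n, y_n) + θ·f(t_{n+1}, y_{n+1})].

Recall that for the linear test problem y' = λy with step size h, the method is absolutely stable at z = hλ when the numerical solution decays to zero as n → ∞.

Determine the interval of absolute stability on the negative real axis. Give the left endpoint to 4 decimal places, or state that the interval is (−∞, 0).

On y'=λy, z=hλ:
  y_{n+1} = y_n + z·[7/9·y_n + 2/9·y_{n+1}] ⇒ (1 − 2/9z)y_{n+1} = (1 + 7/9z)y_n
  so R(z) = (1 + 7/9z)/(1 − 2/9z).

Solve |R(x)|<1 on ℝ⁻.
x=-1.46: |R|=0.1023
R=−1: 1+7/9x = −1+2/9x ⇒ -5/9x=2 ⇒ x=2/(-5/9)=-3.6000
Confirm numerically:
  x=-3.400: |R|=0.93671 <1
  x=-3.032: |R|=0.81147 <1
  x=-2.885: |R|=0.75796 <1
  x=-4.017: |R|=1.12240 >1
  x=-3.982: |R|=1.11259 >1
  x=-3.944: |R|=1.10185 >1
Interval (-3.6000, 0).

(-3.6000, 0).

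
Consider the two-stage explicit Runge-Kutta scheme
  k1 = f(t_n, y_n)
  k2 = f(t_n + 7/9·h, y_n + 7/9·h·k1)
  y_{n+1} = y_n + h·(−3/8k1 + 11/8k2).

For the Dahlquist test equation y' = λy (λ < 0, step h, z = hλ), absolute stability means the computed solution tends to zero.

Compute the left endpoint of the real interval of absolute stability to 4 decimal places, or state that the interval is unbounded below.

With y'=λy (z=hλ):
  k1=λy_n ⇒ h·k1=z·y_n;  k2=λ(1+7/9z)y_n ⇒ h·k2=z(1+7/9z)y_n
  y_{n+1}/y_n = 1 − 3/8z + 11/8z(1+7/9z) = 1 + z + 77/72z²
  R(z) = 1 + z + 77/72z².

Solve |R(x)|<1 on ℝ⁻.
x=-1.45: |R|=1.7985
R=1: x+77/72x²=0 ⇒ x=−72/77=-0.9351; min R=1−1/(4·77/72)=0.7662>−1
Confirm numerically:
  x=-0.889: |R|=0.95620 <1
  x=-0.843: |R|=0.91700 <1
  x=-0.700: |R|=0.82403 <1
  x=-0.612: |R|=0.78855 <1
  x=-1.529: |R|=1.97119 >1
  x=-1.461: |R|=1.82175 >1
  x=-1.134: |R|=1.24126 >1
Interval (-0.9351, 0).

left endpoint -0.9351.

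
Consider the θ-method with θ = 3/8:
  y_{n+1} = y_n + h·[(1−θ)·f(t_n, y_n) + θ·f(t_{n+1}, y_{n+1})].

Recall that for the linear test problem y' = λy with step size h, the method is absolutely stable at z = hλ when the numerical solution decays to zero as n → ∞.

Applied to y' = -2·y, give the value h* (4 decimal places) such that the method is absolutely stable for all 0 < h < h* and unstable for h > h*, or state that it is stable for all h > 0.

With y'=λy (z=hλ):
  y_{n+1} = y_n + z·[5/8·y_n + 3/8·y_{n+1}] ⇒ (1 − 3/8z)y_{n+1} = (1 + 5/8z)y_n
  ⇒ R(z) = (1 + 5/8z)/(1 − 3/8z).

Find x<0 with |R(x)|<1.
x=-1.58: |R|=0.0078
R=−1: 1+5/8x = −1+3/8x ⇒ -1/4x=2 ⇒ x=2/(-1/4)=-8.0000
Confirm numerically:
  x=-5.938: |R|=0.84024 <1
  x=-4.009: |R|=0.60144 <1
  x=-3.246: |R|=0.46398 <1
  x=-8.494: |R|=1.02951 >1
  x=-8.458: |R|=1.02745 >1
  x=-8.207: |R|=1.01269 >1
Interval (-8.0000, 0).

(-8.0000,0); λ=-2 ⇒ h* = (8)/2 = 4.0000.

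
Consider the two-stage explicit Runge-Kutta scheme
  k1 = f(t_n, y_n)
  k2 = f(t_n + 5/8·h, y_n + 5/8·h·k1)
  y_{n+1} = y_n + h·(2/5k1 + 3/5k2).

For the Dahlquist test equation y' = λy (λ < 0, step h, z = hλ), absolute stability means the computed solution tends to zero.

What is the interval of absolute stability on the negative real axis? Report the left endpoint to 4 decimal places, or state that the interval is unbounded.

On y'=λy, z=hλ:
  k1=λy_n ⇒ h·k1=z·y_n;  k2=λ(1+5/8z)y_n ⇒ h·k2=z(1+5/8z)y_n
  y_{n+1}/y_n = 1 + 2/5z + 3/5z(1+5/8z) = 1 + z + 3/8z²
  ⇒ R(z) = 1 + z + 3/8z².

Boundary: |R(x)|=1, x<0.
x=-1.51: |R|=0.3450
R=1: x+3/8x²=0 ⇒ x=−8/3=-2.6667; min R=1−1/(4·3/8)=0.3333>−1
Confirm numerically:
  x=-2.339: |R|=0.71260 <1
  x=-1.367: |R|=0.33376 <1
  x=-1.171: |R|=0.34322 <1
  x=-1.130: |R|=0.34884 <1
  x=-3.184: |R|=1.61770 >1
  x=-2.752: |R|=1.08806 >1
Interval (-2.6667, 0).

(-2.6667, 0).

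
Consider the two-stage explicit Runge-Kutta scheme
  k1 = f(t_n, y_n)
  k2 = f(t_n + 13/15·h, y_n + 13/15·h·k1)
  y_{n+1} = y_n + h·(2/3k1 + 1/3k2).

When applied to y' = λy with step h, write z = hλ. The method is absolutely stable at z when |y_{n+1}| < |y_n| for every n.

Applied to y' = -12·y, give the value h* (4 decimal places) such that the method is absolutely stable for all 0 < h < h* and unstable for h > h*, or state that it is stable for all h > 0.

With y'=λy (z=hλ):
  k1=λy_n ⇒ h·k1=z·y_n;  k2=λ(1+13/15z)y_n ⇒ h·k2=z(1+13/15z)y_n
  y_{n+1}/y_n = 1 + 2/3z + 1/3z(1+13/15z) = 1 + z + 13/45z²
  R(z) = 1 + z + 13/45z².

Boundary: |R(x)|=1, x<0.
x=-1.47: |R|=0.1543
R=1: x+13/45x²=0 ⇒ x=−45/13=-3.4615; min R=1−1/(4·13/45)=0.1346>−1
Confirm numerically:
  x=-3.420: |R|=0.95896 <1
  x=-2.428: |R|=0.27505 <1
  x=-2.338: |R|=0.24114 <1
  x=-1.871: |R|=0.14030 <1
  x=-3.732: |R|=1.29159 >1
  x=-3.570: |R|=1.11186 >1
Stable set (-3.4615, 0).

(-3.4615,0); λ=-12 ⇒ h* = (45/13)/12 = 0.2885.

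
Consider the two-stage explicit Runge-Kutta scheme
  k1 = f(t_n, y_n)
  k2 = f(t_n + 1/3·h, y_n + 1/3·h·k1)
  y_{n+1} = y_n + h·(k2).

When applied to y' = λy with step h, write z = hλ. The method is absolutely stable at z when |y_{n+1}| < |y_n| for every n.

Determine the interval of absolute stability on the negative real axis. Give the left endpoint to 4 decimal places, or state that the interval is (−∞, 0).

z∈(-3.0000,0).

Set f=λy, z=hλ:
  k1=λy_n ⇒ h·k1=z·y_n;  k2=λ(1+1/3z)y_n ⇒ h·k2=z(1+1/3z)y_n
  y_{n+1}/y_n = 1 + z(1+1/3z) = 1 + z + 1/3z²
  ⇒ R(z) = 1 + z + 1/3z².

Boundary: |R(x)|=1, x<0.
x=-1.01: |R|=0.3300
R=1: x+1/3x²=0 ⇒ x=−3=-3.0000; min R=1−1/(4·1/3)=0.2500>−1
Confirm numerically:
  x=-2.288: |R|=0.45698 <1
  x=-1.651: |R|=0.25760 <1
  x=-1.551: |R|=0.25087 <1
  x=-1.520: |R|=0.25013 <1
  x=-3.406: |R|=1.46095 >1
  x=-3.367: |R|=1.41190 >1
  x=-3.182: |R|=1.19304 >1
Interval (-3.0000, 0).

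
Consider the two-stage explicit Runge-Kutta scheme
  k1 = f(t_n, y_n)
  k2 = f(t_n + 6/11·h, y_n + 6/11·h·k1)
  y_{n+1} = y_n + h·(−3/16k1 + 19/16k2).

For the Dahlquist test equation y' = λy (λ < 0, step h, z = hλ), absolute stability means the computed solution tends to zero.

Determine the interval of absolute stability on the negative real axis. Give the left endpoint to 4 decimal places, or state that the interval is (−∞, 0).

With y'=λy (z=hλ):
  k1=λy_n ⇒ h·k1=z·y_n;  k2=λ(1+6/11z)y_n ⇒ h·k2=z(1+6/11z)y_n
  y_{n+1}/y_n = 1 − 3/16z + 19/16z(1+6/11z) = 1 + z + 57/88z²
  R(z) = 1 + z + 57/88z².

Find x<0 with |R(x)|<1.
x=-0.49: |R|=0.6655
R=1: x+57/88x²=0 ⇒ x=−88/57=-1.5439; min R=1−1/(4·57/88)=0.6140>−1
Confirm numerically:
  x=-1.229: |R|=0.74935 <1
  x=-1.134: |R|=0.69895 <1
  x=-1.088: |R|=0.67874 <1
  x=-2.085: |R|=1.73082 >1
  x=-1.814: |R|=1.31741 >1
  x=-1.775: |R|=1.26575 >1
So |R|<1 on (-1.5439, 0).

z∈(-1.5439,0).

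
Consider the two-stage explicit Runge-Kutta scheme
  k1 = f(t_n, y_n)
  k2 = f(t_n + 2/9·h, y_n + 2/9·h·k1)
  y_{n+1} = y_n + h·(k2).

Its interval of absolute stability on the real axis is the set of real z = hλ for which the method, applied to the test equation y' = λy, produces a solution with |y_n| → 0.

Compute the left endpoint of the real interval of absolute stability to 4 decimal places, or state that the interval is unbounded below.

Test eqn y'=λy, z=hλ:
  k1=λy_n ⇒ h·k1=z·y_n;  k2=λ(1+2/9z)y_n ⇒ h·k2=z(1+2/9z)y_n
  y_{n+1}/y_n = 1 + z(1+2/9z) = 1 + z + 2/9z²
  Hence R(z) = 1 + z + 2/9z².

Find x<0 with |R(x)|<1.
x=-1.58: |R|=0.0252
R=1: x+2/9x²=0 ⇒ x=−9/2=-4.5000; min R=1−1/(4·2/9)=-0.1250>−1
Confirm numerically:
  x=-3.185: |R|=0.06927 <1
  x=-2.012: |R|=0.11241 <1
  x=-1.975: |R|=0.10819 <1
  x=-4.870: |R|=1.40042 >1
  x=-4.774: |R|=1.29068 >1
Stable set (-4.5000, 0).

z* = -4.5000.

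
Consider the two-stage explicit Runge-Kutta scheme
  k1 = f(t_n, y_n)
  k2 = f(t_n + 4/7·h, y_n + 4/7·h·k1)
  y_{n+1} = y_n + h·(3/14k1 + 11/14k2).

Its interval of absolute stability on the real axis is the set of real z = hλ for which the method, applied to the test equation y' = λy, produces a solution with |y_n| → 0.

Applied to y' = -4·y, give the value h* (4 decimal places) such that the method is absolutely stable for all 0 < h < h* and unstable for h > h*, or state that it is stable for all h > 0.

(-2.2273,0); λ=-4 ⇒ h* = (49/22)/4 = 0.5568.

Set f=λy, z=hλ:
  k1=λy_n ⇒ h·k1=z·y_n;  k2=λ(1+4/7z)y_n ⇒ h·k2=z(1+4/7z)y_n
  y_{n+1}/y_n = 1 + 3/14z + 11/14z(1+4/7z) = 1 + z + 22/49z²
  ⇒ R(z) = 1 + z + 22/49z².

Boundary: |R(x)|=1, x<0.
x=-0.5: |R|=0.6122
R=1: x+22/49x²=0 ⇒ x=−49/22=-2.2273; min R=1−1/(4·22/49)=0.4432>−1
Confirm numerically:
  x=-2.049: |R|=0.83600 <1
  x=-1.702: |R|=0.59861 <1
  x=-1.420: |R|=0.48532 <1
  x=-2.665: |R|=1.52375 >1
  x=-2.628: |R|=1.47283 >1
So |R|<1 on (-2.2273, 0).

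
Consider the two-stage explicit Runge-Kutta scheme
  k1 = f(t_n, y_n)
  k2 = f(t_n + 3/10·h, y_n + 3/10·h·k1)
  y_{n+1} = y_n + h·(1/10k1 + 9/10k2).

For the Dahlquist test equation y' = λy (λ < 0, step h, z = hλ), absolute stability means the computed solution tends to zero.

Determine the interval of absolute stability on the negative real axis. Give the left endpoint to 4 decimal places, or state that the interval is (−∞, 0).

(-3.7037, 0).

With y'=λy (z=hλ):
  k1=λy_n ⇒ h·k1=z·y_n;  k2=λ(1+3/10z)y_n ⇒ h·k2=z(1+3/10z)y_n
  y_{n+1}/y_n = 1 + 1/10z + 9/10z(1+3/10z) = 1 + z + 27/100z²
  so R(z) = 1 + z + 27/100z².

Solve |R(x)|<1 on ℝ⁻.
x=-1: |R|=0.2700
R=1: x+27/100x²=0 ⇒ x=−100/27=-3.7037; min R=1−1/(4·27/100)=0.0741>−1
Confirm numerically:
  x=-3.186: |R|=0.55466 <1
  x=-3.175: |R|=0.54677 <1
  x=-2.189: |R|=0.10476 <1
  x=-2.044: |R|=0.08404 <1
  x=-4.025: |R|=1.34917 >1
  x=-3.861: |R|=1.16398 >1
  x=-3.738: |R|=1.03461 >1
So |R|<1 on (-3.7037, 0).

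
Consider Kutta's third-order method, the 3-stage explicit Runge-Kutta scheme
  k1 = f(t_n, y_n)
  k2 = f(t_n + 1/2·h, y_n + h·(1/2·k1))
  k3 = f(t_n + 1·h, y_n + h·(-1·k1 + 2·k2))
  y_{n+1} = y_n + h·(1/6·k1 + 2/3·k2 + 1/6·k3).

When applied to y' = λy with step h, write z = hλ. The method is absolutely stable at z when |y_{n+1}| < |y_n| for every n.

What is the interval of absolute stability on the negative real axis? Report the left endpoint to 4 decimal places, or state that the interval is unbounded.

Test eqn y'=λy, z=hλ:
  order 3, 3-stage ⇒ R(z)=1+z+z^2/2+z^3/6
  (e.g. R(-0.63)=0.52678, |R|=0.52678)

Need |R(x)|<1, x<0.
x=-0.63: |R|=0.5268
|R(-2.69)|=1.3161 |R(-1.29)|=0.1843 |R(-0.62)|=0.5325
Bisect:
  x_lo=-2.8320 |R|=1.6074  x_hi=-0.1998 |R|=0.8189
  mid=-1.51587 |R|=0.05252 →hi
  mid=-2.17393 |R|=0.52327 →hi
  mid=-2.50296 |R|=0.98399 →hi
  mid=-2.66748 |R|=1.27314 →lo
  mid=-2.58522 |R|=1.12320 →lo
  mid=-2.54409 |R|=1.05229 →lo
  mid=-2.52353 |R|=1.01782 →lo
  ...
  [-2.51276,-2.51260] ⇒ x*=-2.5127
So |R|<1 on (-2.5127, 0).

(-2.5127, 0).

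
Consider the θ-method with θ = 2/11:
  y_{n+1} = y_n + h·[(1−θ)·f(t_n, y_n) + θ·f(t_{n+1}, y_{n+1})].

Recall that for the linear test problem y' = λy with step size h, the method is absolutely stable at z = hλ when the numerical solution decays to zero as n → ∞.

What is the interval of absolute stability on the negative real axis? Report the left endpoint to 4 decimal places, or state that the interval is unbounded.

On y'=λy, z=hλ:
  y_{n+1} = y_n + z·[9/11·y_n + 2/11·y_{n+1}] ⇒ (1 − 2/11z)y_{n+1} = (1 + 9/11z)y_n
  ⇒ R(z) = (1 + 9/11z)/(1 − 2/11z).

Solve |R(x)|<1 on ℝ⁻.
x=-0.62: |R|=0.4428
R=−1: 1+9/11x = −1+2/11x ⇒ -7/11x=2 ⇒ x=2/(-7/11)=-3.1429
Confirm numerically:
  x=-2.152: |R|=0.54679 <1
  x=-1.834: |R|=0.37537 <1
  x=-1.445: |R|=0.14435 <1
  x=-3.625: |R|=1.18493 >1
  x=-3.505: |R|=1.14076 >1
Stable set (-3.1429, 0).

(-3.1429, 0).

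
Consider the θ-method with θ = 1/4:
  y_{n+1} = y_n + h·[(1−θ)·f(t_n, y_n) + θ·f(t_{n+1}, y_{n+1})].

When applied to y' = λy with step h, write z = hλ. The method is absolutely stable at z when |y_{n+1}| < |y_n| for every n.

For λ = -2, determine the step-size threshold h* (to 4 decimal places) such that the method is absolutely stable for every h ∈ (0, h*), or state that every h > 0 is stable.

On y'=λy, z=hλ:
  y_{n+1} = y_n + z·[3/4·y_n + 1/4·y_{n+1}] ⇒ (1 − 1/4z)y_{n+1} = (1 + 3/4z)y_n
  ⇒ R(z) = (1 + 3/4z)/(1 − 1/4z).

Find x<0 with |R(x)|<1.
x=-1.73: |R|=0.2077
R=−1: 1+3/4x = −1+1/4x ⇒ -1/2x=2 ⇒ x=2/(-1/2)=-4.0000
Confirm numerically:
  x=-3.238: |R|=0.78944 <1
  x=-2.245: |R|=0.43795 <1
  x=-2.163: |R|=0.40386 <1
  x=-1.944: |R|=0.30821 <1
  x=-4.478: |R|=1.11276 >1
  x=-4.430: |R|=1.10202 >1
Stable set (-4.0000, 0).

(-4.0000,0); λ=-2 ⇒ h* = (4)/2 = 2.0000.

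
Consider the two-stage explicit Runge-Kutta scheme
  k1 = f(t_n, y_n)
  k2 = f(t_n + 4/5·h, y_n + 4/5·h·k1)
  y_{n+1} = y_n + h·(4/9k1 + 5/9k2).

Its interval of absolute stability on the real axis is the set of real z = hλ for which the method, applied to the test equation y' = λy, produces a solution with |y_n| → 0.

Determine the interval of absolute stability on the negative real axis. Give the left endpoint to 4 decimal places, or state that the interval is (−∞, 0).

With y'=λy (z=hλ):
  k1=λy_n ⇒ h·k1=z·y_n;  k2=λ(1+4/5z)y_n ⇒ h·k2=z(1+4/5z)y_n
  y_{n+1}/y_n = 1 + 4/9z + 5/9z(1+4/5z) = 1 + z + 4/9z²
  R(z) = 1 + z + 4/9z².

Find x<0 with |R(x)|<1.
x=-0.98: |R|=0.4468
R=1: x+4/9x²=0 ⇒ x=−9/4=-2.2500; min R=1−1/(4·4/9)=0.4375>−1
Confirm numerically:
  x=-2.168: |R|=0.92099 <1
  x=-2.090: |R|=0.85138 <1
  x=-1.749: |R|=0.61056 <1
  x=-2.566: |R|=1.36038 >1
  x=-2.480: |R|=1.25351 >1
So |R|<1 on (-2.2500, 0).

(-2.2500, 0).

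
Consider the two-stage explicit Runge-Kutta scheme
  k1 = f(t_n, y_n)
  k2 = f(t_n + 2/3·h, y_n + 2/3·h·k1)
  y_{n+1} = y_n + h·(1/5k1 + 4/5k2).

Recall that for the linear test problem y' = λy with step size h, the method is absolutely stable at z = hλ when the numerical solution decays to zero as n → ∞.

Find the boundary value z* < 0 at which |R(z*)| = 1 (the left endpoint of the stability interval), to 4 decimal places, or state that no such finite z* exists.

On y'=λy, z=hλ:
  k1=λy_n ⇒ h·k1=z·y_n;  k2=λ(1+2/3z)y_n ⇒ h·k2=z(1+2/3z)y_n
  y_{n+1}/y_n = 1 + 1/5z + 4/5z(1+2/3z) = 1 + z + 8/15z²
  R(z) = 1 + z + 8/15z².

Need |R(x)|<1, x<0.
x=-1.72: |R|=0.8578
R=1: x+8/15x²=0 ⇒ x=−15/8=-1.8750; min R=1−1/(4·8/15)=0.5312>−1
Confirm numerically:
  x=-1.499: |R|=0.69940 <1
  x=-1.176: |R|=0.56159 <1
  x=-1.070: |R|=0.54061 <1
  x=-2.464: |R|=1.77402 >1
  x=-2.410: |R|=1.68765 >1
Interval (-1.8750, 0).

z* = -1.8750.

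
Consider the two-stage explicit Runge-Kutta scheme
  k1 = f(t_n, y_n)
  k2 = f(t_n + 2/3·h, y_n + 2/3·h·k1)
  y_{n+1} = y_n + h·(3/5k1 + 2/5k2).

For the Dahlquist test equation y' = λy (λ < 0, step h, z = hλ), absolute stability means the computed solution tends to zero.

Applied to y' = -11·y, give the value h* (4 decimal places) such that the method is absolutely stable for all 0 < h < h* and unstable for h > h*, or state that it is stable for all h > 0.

On y'=λy, z=hλ:
  k1=λy_n ⇒ h·k1=z·y_n;  k2=λ(1+2/3z)y_n ⇒ h·k2=z(1+2/3z)y_n
  y_{n+1}/y_n = 1 + 3/5z + 2/5z(1+2/3z) = 1 + z + 4/15z²
  so R(z) = 1 + z + 4/15z².

Find x<0 with |R(x)|<1.
x=-0.44: |R|=0.6116
R=1: x+4/15x²=0 ⇒ x=−15/4=-3.7500; min R=1−1/(4·4/15)=0.0625>−1
Confirm numerically:
  x=-2.390: |R|=0.13323 <1
  x=-2.331: |R|=0.11795 <1
  x=-2.320: |R|=0.11531 <1
  x=-3.909: |R|=1.16574 >1
  x=-3.872: |R|=1.12597 >1
Stable set (-3.7500, 0).

(-3.7500,0); λ=-11 ⇒ h* = (15/4)/11 = 0.3409.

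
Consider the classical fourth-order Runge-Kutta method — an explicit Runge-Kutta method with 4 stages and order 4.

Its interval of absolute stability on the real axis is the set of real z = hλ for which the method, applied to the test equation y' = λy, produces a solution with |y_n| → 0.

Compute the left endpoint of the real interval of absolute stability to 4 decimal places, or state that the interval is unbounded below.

z* = -2.7853.

With y'=λy (z=hλ):
  order 4, 4-stage ⇒ R(z)=1+z+z^2/2+z^3/6+z^4/24
  (e.g. R(-1.4)=0.28273, |R|=0.28273)

Boundary: |R(x)|=1, x<0.
x=-1.4: |R|=0.2827
|R(-3.1)|=1.5878 |R(-2.84)|=1.0857 |R(-0.77)|=0.4650
Bisect:
  x_lo=-3.6018 |R|=3.1096  x_hi=-0.2364 |R|=0.7895
  mid=-1.91913 |R|=0.30956 →hi
  mid=-2.76048 |R|=0.96324 →hi
  mid=-3.18116 |R|=1.78038 →lo
  mid=-2.97082 |R|=1.31770 →lo
  mid=-2.86565 |R|=1.12808 →lo
  mid=-2.81307 |R|=1.04269 →lo
  mid=-2.78678 |R|=1.00224 →lo
  ...
  [-2.78534,-2.78513] ⇒ x*=-2.7853
Interval (-2.7853, 0).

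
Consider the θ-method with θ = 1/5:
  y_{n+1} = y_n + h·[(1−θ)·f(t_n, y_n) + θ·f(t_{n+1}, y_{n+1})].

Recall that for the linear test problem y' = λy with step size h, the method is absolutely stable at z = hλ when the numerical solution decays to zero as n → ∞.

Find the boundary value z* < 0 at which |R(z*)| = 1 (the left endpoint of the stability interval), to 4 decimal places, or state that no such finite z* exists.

On y'=λy, z=hλ:
  y_{n+1} = y_n + z·[4/5·y_n + 1/5·y_{n+1}] ⇒ (1 − 1/5z)y_{n+1} = (1 + 4/5z)y_n
  so R(z) = (1 + 4/5z)/(1 − 1/5z).

Need |R(x)|<1, x<0.
x=-0.79: |R|=0.3178
R=−1: 1+4/5x = −1+1/5x ⇒ -3/5x=2 ⇒ x=2/(-3/5)=-3.3333
Confirm numerically:
  x=-3.281: |R|=0.98104 <1
  x=-2.709: |R|=0.75704 <1
  x=-2.507: |R|=0.66977 <1
  x=-3.682: |R|=1.12048 >1
  x=-3.614: |R|=1.09775 >1
  x=-3.455: |R|=1.04317 >1
So |R|<1 on (-3.3333, 0).

z* = -3.3333.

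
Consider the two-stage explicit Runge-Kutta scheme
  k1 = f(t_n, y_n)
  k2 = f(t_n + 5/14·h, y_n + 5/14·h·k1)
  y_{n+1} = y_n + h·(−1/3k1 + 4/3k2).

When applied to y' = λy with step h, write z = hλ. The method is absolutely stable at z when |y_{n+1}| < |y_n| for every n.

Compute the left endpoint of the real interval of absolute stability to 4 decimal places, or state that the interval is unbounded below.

z* = -2.1000.

With y'=λy (z=hλ):
  k1=λy_n ⇒ h·k1=z·y_n;  k2=λ(1+5/14z)y_n ⇒ h·k2=z(1+5/14z)y_n
  y_{n+1}/y_n = 1 − 1/3z + 4/3z(1+5/14z) = 1 + z + 10/21z²
  ⇒ R(z) = 1 + z + 10/21z².

Need |R(x)|<1, x<0.
x=-0.49: |R|=0.6243
R=1: x+10/21x²=0 ⇒ x=−21/10=-2.1000; min R=1−1/(4·10/21)=0.4750>−1
Confirm numerically:
  x=-1.419: |R|=0.53984 <1
  x=-1.235: |R|=0.49130 <1
  x=-1.220: |R|=0.48876 <1
  x=-0.980: |R|=0.47733 <1
  x=-2.664: |R|=1.71547 >1
  x=-2.618: |R|=1.64577 >1
Stable set (-2.1000, 0).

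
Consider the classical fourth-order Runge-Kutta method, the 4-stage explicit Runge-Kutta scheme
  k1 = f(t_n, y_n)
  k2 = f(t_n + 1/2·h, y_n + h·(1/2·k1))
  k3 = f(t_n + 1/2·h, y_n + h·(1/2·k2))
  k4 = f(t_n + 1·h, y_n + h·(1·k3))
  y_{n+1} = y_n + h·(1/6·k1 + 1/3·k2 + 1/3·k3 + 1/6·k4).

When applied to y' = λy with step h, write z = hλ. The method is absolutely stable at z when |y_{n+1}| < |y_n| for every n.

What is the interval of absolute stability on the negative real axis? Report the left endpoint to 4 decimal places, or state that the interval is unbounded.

(-2.7853, 0).

On y'=λy, z=hλ:
  order 4, 4-stage ⇒ R(z)=1+z+z^2/2+z^3/6+z^4/24
  (e.g. R(-1.16)=0.32809, |R|=0.32809)

Boundary: |R(x)|=1, x<0.
x=-1.16: |R|=0.3281
|R(-1.73)|=0.2767 |R(-1.34)|=0.2911 |R(-1.19)|=0.3207
Bisect:
  x_lo=-3.6579 |R|=3.3347  x_hi=-0.3986 |R|=0.6714
  mid=-2.02824 |R|=0.34315 →hi
  mid=-2.84308 |R|=1.09068 →lo
  mid=-2.43566 |R|=0.58874 →hi
  mid=-2.63937 |R|=0.80138 →hi
  mid=-2.74123 |R|=0.93557 →hi
  mid=-2.79215 |R|=1.01039 →lo
  mid=-2.76669 |R|=0.97231 →hi
  mid=-2.77942 |R|=0.99118 →hi
  ...
  [-2.78539,-2.78519] ⇒ x*=-2.7853
So |R|<1 on (-2.7853, 0).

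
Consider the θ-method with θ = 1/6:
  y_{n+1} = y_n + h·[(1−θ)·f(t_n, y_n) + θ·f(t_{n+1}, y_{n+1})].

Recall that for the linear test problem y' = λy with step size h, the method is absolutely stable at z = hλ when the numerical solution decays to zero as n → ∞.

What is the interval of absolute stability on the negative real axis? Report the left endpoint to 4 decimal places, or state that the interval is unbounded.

z∈(-3.0000,0).

Test eqn y'=λy, z=hλ:
  y_{n+1} = y_n + z·[5/6·y_n + 1/6·y_{n+1}] ⇒ (1 − 1/6z)y_{n+1} = (1 + 5/6z)y_n
  ⇒ R(z) = (1 + 5/6z)/(1 − 1/6z).

Solve |R(x)|<1 on ℝ⁻.
x=-1.32: |R|=0.0820
R=−1: 1+5/6x = −1+1/6x ⇒ -2/3x=2 ⇒ x=2/(-2/3)=-3.0000
Confirm numerically:
  x=-1.682: |R|=0.31372 <1
  x=-1.483: |R|=0.18910 <1
  x=-1.395: |R|=0.13185 <1
  x=-1.319: |R|=0.08130 <1
  x=-3.578: |R|=1.24139 >1
  x=-3.402: |R|=1.17103 >1
  x=-3.314: |R|=1.13485 >1
Stable set (-3.0000, 0).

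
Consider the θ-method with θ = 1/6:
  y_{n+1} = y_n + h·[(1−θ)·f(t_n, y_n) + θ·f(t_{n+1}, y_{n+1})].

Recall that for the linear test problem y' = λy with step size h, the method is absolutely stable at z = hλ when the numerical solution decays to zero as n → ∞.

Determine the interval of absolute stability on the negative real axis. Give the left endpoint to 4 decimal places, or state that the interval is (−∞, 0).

(-3.0000, 0).

On y'=λy, z=hλ:
  y_{n+1} = y_n + z·[5/6·y_n + 1/6·y_{n+1}] ⇒ (1 − 1/6z)y_{n+1} = (1 + 5/6z)y_n
  Hence R(z) = (1 + 5/6z)/(1 − 1/6z).

Find x<0 with |R(x)|<1.
x=-0.8: |R|=0.2941
R=−1: 1+5/6x = −1+1/6x ⇒ -2/3x=2 ⇒ x=2/(-2/3)=-3.0000
Confirm numerically:
  x=-2.609: |R|=0.81833 <1
  x=-2.241: |R|=0.63160 <1
  x=-1.498: |R|=0.19872 <1
  x=-3.279: |R|=1.12027 >1
  x=-3.150: |R|=1.06557 >1
  x=-3.064: |R|=1.02824 >1
Stable set (-3.0000, 0).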